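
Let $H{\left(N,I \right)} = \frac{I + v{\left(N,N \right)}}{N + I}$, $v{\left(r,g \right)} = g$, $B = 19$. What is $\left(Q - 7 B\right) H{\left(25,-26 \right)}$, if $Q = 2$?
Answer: $-131$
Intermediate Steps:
$H{\left(N,I \right)} = 1$ ($H{\left(N,I \right)} = \frac{I + N}{N + I} = \frac{I + N}{I + N} = 1$)
$\left(Q - 7 B\right) H{\left(25,-26 \right)} = \left(2 - 133\right) 1 = \left(-131\right) 1 = -131$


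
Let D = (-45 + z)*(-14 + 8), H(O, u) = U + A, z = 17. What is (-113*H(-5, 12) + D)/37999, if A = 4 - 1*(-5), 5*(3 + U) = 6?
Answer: -3228/189995 ≈ -0.016990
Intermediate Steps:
U = -9/5 (U = -3 + (⅕)*6 = -3 + 6/5 = -9/5 ≈ -1.8000)
A = 9 (A = 4 + 5 = 9)
H(O, u) = 36/5 (H(O, u) = -9/5 + 9 = 36/5)
D = 168 (D = (-45 + 17)*(-14 + 8) = -28*(-6) = 168)
(-113*H(-5, 12) + D)/37999 = (-113*36/5 + 168)/37999 = (-4068/5 + 168)*(1/37999) = -3228/5*1/37999 = -3228/189995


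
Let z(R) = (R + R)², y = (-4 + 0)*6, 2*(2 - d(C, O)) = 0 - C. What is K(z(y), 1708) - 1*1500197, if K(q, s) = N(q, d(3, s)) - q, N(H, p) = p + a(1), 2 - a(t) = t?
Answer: -3004993/2 ≈ -1.5025e+6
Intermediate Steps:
a(t) = 2 - t
d(C, O) = 2 + C/2 (d(C, O) = 2 - (0 - C)/2 = 2 - (-1)*C/2 = 2 + C/2)
y = -24 (y = -4*6 = -24)
z(R) = 4*R² (z(R) = (2*R)² = 4*R²)
N(H, p) = 1 + p (N(H, p) = p + (2 - 1*1) = p + (2 - 1) = p + 1 = 1 + p)
K(q, s) = 9/2 - q (K(q, s) = (1 + (2 + (½)*3)) - q = (1 + (2 + 3/2)) - q = (1 + 7/2) - q = 9/2 - q)
K(z(y), 1708) - 1*1500197 = (9/2 - 4*(-24)²) - 1*1500197 = (9/2 - 4*576) - 1500197 = (9/2 - 1*2304) - 1500197 = (9/2 - 2304) - 1500197 = -4599/2 - 1500197 = -3004993/2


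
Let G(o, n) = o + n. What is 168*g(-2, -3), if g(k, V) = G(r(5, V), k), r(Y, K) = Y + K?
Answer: 0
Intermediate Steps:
r(Y, K) = K + Y
G(o, n) = n + o
g(k, V) = 5 + V + k (g(k, V) = k + (V + 5) = k + (5 + V) = 5 + V + k)
168*g(-2, -3) = 168*(5 - 3 - 2) = 168*0 = 0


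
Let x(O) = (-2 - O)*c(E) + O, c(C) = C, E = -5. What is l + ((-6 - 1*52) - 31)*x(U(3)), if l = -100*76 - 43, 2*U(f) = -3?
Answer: -7732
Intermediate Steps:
U(f) = -3/2 (U(f) = (½)*(-3) = -3/2)
x(O) = 10 + 6*O (x(O) = (-2 - O)*(-5) + O = (10 + 5*O) + O = 10 + 6*O)
l = -7643 (l = -7600 - 43 = -7643)
l + ((-6 - 1*52) - 31)*x(U(3)) = -7643 + ((-6 - 1*52) - 31)*(10 + 6*(-3/2)) = -7643 + ((-6 - 52) - 31)*(10 - 9) = -7643 + (-58 - 31)*1 = -7643 - 89*1 = -7643 - 89 = -7732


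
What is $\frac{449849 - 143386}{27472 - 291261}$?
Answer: $- \frac{306463}{263789} \approx -1.1618$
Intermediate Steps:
$\frac{449849 - 143386}{27472 - 291261} = \frac{306463}{-263789} = 306463 \left(- \frac{1}{263789}\right) = - \frac{306463}{263789}$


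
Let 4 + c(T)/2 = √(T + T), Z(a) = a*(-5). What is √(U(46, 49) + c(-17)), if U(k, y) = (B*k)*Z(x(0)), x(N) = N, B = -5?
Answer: √(-8 + 2*I*√34) ≈ 1.7524 + 3.3273*I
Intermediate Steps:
Z(a) = -5*a
c(T) = -8 + 2*√2*√T (c(T) = -8 + 2*√(T + T) = -8 + 2*√(2*T) = -8 + 2*(√2*√T) = -8 + 2*√2*√T)
U(k, y) = 0 (U(k, y) = (-5*k)*(-5*0) = -5*k*0 = 0)
√(U(46, 49) + c(-17)) = √(0 + (-8 + 2*√2*√(-17))) = √(0 + (-8 + 2*√2*(I*√17))) = √(0 + (-8 + 2*I*√34)) = √(-8 + 2*I*√34)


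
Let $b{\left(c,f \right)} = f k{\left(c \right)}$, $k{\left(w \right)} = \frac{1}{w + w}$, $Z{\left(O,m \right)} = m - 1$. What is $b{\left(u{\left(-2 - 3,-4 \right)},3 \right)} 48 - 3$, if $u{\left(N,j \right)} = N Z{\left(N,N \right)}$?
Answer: $- \frac{3}{5} \approx -0.6$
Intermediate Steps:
$Z{\left(O,m \right)} = -1 + m$
$k{\left(w \right)} = \frac{1}{2 w}$
$u{\left(N,j \right)} = N \left(-1 + N\right)$
$b{\left(c,f \right)} = \frac{f}{2 c}$ ($b{\left(c,f \right)} = f \frac{1}{2 c} = \frac{f}{2 c}$)
$b{\left(u{\left(-2 - 3,-4 \right)},3 \right)} 48 - 3 = \frac{1}{2} \cdot 3 \frac{1}{\left(-2 - 3\right) \left(-1 - 5\right)} 48 - 3 = \frac{1}{2} \cdot 3 \frac{1}{\left(-5\right) \left(-1 - 5\right)} 48 - 3 = \frac{1}{2} \cdot 3 \frac{1}{\left(-5\right) \left(-6\right)} 48 - 3 = \frac{1}{2} \cdot 3 \cdot \frac{1}{30} \cdot 48 - 3 = \frac{1}{20} \cdot 48 - 3 = \frac{12}{5} - 3 = - \frac{3}{5}$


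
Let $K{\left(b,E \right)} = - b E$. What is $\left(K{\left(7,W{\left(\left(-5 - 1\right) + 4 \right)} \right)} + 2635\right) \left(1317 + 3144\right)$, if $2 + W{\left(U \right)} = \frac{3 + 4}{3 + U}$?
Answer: $11598600$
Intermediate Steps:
$W{\left(U \right)} = -2 + \frac{7}{3 + U}$ ($W{\left(U \right)} = -2 + \frac{3 + 4}{3 + U} = -2 + \frac{7}{3 + U}$)
$K{\left(b,E \right)} = - E b$
$\left(K{\left(7,W{\left(\left(-5 - 1\right) + 4 \right)} \right)} + 2635\right) \left(1317 + 3144\right) = \left(\left(-1\right) \frac{1 - 2 \left(\left(-5 - 1\right) + 4\right)}{3 + \left(\left(-5 - 1\right) + 4\right)} 7 + 2635\right) \left(1317 + 3144\right) = \left(\left(-1\right) \frac{1 - 2 \left(-6 + 4\right)}{3 + \left(-6 + 4\right)} 7 + 2635\right) 4461 = \left(\left(-1\right) \frac{1 - -4}{3 - 2} \cdot 7 + 2635\right) 4461 = \left(\left(-1\right) \frac{1 + 4}{1} \cdot 7 + 2635\right) 4461 = \left(\left(-1\right) 1 \cdot 5 \cdot 7 + 2635\right) 4461 = \left(\left(-1\right) 5 \cdot 7 + 2635\right) 4461 = \left(-35 + 2635\right) 4461 = 2600 \cdot 4461 = 11598600$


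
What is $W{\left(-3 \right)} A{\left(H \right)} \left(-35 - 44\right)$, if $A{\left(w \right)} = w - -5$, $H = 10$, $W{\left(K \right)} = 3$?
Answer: $-3555$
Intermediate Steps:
$A{\left(w \right)} = 5 + w$ ($A{\left(w \right)} = w + 5 = 5 + w$)
$W{\left(-3 \right)} A{\left(H \right)} \left(-35 - 44\right) = 3 \left(5 + 10\right) \left(-35 - 44\right) = 3 \cdot 15 \left(-79\right) = 45 \left(-79\right) = -3555$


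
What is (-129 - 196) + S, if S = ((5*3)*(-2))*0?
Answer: -325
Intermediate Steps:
S = 0 (S = (15*(-2))*0 = -30*0 = 0)
(-129 - 196) + S = (-129 - 196) + 0 = -325 + 0 = -325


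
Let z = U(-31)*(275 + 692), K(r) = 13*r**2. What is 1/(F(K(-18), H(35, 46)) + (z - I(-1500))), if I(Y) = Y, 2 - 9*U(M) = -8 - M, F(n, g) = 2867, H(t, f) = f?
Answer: 3/6332 ≈ 0.00047378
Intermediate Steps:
U(M) = 10/9 + M/9 (U(M) = 2/9 - (-8 - M)/9 = 2/9 + (8/9 + M/9) = 10/9 + M/9)
z = -6769/3 (z = (10/9 + (1/9)*(-31))*(275 + 692) = (10/9 - 31/9)*967 = -7/3*967 = -6769/3 ≈ -2256.3)
1/(F(K(-18), H(35, 46)) + (z - I(-1500))) = 1/(2867 + (-6769/3 - 1*(-1500))) = 1/(2867 + (-6769/3 + 1500)) = 1/(2867 - 2269/3) = 1/(6332/3) = 3/6332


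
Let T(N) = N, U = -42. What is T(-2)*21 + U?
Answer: -84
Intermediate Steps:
T(-2)*21 + U = -2*21 - 42 = -42 - 42 = -84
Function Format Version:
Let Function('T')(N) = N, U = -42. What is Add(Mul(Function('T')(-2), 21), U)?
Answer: -84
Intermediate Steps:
Add(Mul(Function('T')(-2), 21), U) = Add(Mul(-2, 21), -42) = Add(-42, -42) = -84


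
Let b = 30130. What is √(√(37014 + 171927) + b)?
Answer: √(30130 + √208941) ≈ 174.89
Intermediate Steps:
√(√(37014 + 171927) + b) = √(√(37014 + 171927) + 30130) = √(√208941 + 30130) = √(30130 + √208941)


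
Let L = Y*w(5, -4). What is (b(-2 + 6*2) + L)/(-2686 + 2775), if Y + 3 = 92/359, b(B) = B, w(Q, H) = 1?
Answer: 2605/31951 ≈ 0.081531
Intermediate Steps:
Y = -985/359 (Y = -3 + 92/359 = -985/359 ≈ -2.7437)
L = -985/359 (L = -985/359*1 = -985/359 ≈ -2.7437)
(b(-2 + 6*2) + L)/(-2686 + 2775) = ((-2 + 6*2) - 985/359)/(-2686 + 2775) = ((-2 + 12) - 985/359)/89 = (10 - 985/359)*(1/89) = (2605/359)*(1/89) = 2605/31951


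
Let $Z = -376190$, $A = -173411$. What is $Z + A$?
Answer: $-549601$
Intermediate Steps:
$Z + A = -376190 - 173411 = -549601$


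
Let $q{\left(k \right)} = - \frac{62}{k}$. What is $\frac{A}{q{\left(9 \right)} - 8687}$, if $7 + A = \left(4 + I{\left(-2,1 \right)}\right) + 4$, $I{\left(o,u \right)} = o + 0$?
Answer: $\frac{9}{78245} \approx 0.00011502$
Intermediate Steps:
$I{\left(o,u \right)} = o$
$A = -1$ ($A = -7 + \left(\left(4 - 2\right) + 4\right) = -7 + \left(2 + 4\right) = -7 + 6 = -1$)
$\frac{A}{q{\left(9 \right)} - 8687} = - \frac{1}{- \frac{62}{9} - 8687} = - \frac{1}{- \frac{78245}{9}} = \left(-1\right) \left(- \frac{9}{78245}\right) = \frac{9}{78245}$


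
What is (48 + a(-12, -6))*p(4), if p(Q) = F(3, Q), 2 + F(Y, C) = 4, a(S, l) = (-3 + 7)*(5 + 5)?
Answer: 176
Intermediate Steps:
a(S, l) = 40 (a(S, l) = 4*10 = 40)
F(Y, C) = 2 (F(Y, C) = -2 + 4 = 2)
p(Q) = 2
(48 + a(-12, -6))*p(4) = (48 + 40)*2 = 88*2 = 176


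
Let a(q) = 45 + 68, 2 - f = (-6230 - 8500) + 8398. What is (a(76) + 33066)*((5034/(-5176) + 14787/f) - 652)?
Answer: -176935536307787/8196196 ≈ -2.1588e+7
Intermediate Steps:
f = 6334 (f = 2 - ((-6230 - 8500) + 8398) = 2 - (-14730 + 8398) = 2 - 1*(-6332) = 2 + 6332 = 6334)
a(q) = 113
(a(76) + 33066)*((5034/(-5176) + 14787/f) - 652) = (113 + 33066)*((5034/(-5176) + 14787/6334) - 652) = 33179*((5034*(-1/5176) + 14787*(1/6334)) - 652) = 33179*((-2517/2588 + 14787/6334) - 652) = 33179*(11163039/8196196 - 652) = 33179*(-5332756753/8196196) = -176935536307787/8196196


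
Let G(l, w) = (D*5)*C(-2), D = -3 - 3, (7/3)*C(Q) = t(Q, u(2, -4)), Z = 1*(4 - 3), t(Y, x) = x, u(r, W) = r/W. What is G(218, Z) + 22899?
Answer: 160338/7 ≈ 22905.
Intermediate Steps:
Z = 1 (Z = 1*1 = 1)
C(Q) = -3/14 (C(Q) = 3*(2/(-4))/7 = 3*(2*(-1/4))/7 = (3/7)*(-1/2) = -3/14)
D = -6
G(l, w) = 45/7 (G(l, w) = -6*5*(-3/14) = -30*(-3/14) = 45/7)
G(218, Z) + 22899 = 45/7 + 22899 = 160338/7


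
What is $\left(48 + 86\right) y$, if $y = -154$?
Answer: $-20636$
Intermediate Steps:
$\left(48 + 86\right) y = \left(48 + 86\right) \left(-154\right) = 134 \left(-154\right) = -20636$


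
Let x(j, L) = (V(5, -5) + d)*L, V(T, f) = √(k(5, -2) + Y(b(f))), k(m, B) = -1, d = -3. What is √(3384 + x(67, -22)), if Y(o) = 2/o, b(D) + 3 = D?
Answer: √(3450 - 11*I*√5) ≈ 58.737 - 0.2094*I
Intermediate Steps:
b(D) = -3 + D
V(T, f) = √(-1 + 2/(-3 + f))
x(j, L) = L*(-3 + I*√5/2) (x(j, L) = (√((5 - 1*(-5))/(-3 - 5)) - 3)*L = (√((5 + 5)/(-8)) - 3)*L = (√(-⅛*10) - 3)*L = (√(-5/4) - 3)*L = (I*√5/2 - 3)*L = (-3 + I*√5/2)*L = L*(-3 + I*√5/2))
√(3384 + x(67, -22)) = √(3384 + (½)*(-22)*(-6 + I*√5)) = √(3384 + (66 - 11*I*√5)) = √(3450 - 11*I*√5)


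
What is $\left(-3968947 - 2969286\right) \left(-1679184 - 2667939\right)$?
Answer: $30161352253659$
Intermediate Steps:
$\left(-3968947 - 2969286\right) \left(-1679184 - 2667939\right) = \left(-6938233\right) \left(-4347123\right) = 30161352253659$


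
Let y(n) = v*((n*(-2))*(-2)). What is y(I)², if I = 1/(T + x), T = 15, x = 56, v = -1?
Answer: 16/5041 ≈ 0.0031740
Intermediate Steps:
I = 1/71 (I = 1/(15 + 56) = 1/71 ≈ 0.014085)
y(n) = -4*n (y(n) = -n*(-2)*(-2) = -(-2*n)*(-2) = -4*n)
y(I)² = (-4*1/71)² = (-4/71)² = 16/5041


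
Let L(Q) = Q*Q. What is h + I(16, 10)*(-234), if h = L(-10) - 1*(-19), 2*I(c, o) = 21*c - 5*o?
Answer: -33343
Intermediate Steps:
L(Q) = Q²
I(c, o) = -5*o/2 + 21*c/2 (I(c, o) = (21*c - 5*o)/2 = (-5*o + 21*c)/2 = -5*o/2 + 21*c/2)
h = 119 (h = (-10)² - 1*(-19) = 100 + 19 = 119)
h + I(16, 10)*(-234) = 119 + (-5/2*10 + (21/2)*16)*(-234) = 119 + (-25 + 168)*(-234) = 119 + 143*(-234) = 119 - 33462 = -33343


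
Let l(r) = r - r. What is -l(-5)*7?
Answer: 0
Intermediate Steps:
l(r) = 0
-l(-5)*7 = -1*0*7 = 0*7 = 0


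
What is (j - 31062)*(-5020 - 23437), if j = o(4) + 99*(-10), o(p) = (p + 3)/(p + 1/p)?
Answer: 15504967192/17 ≈ 9.1206e+8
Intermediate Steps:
o(p) = (3 + p)/(p + 1/p)
j = -16802/17 (j = 4*(3 + 4)/(1 + 4²) + 99*(-10) = 4*7/(1 + 16) - 990 = 4*7/17 - 990 = 4*(1/17)*7 - 990 = 28/17 - 990 = -16802/17 ≈ -988.35)
(j - 31062)*(-5020 - 23437) = (-16802/17 - 31062)*(-5020 - 23437) = -544856/17*(-28457) = 15504967192/17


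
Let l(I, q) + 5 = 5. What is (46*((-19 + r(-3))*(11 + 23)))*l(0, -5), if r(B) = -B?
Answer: 0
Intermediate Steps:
l(I, q) = 0 (l(I, q) = -5 + 5 = 0)
(46*((-19 + r(-3))*(11 + 23)))*l(0, -5) = (46*((-19 - 1*(-3))*(11 + 23)))*0 = (46*((-19 + 3)*34))*0 = (46*(-16*34))*0 = (46*(-544))*0 = -25024*0 = 0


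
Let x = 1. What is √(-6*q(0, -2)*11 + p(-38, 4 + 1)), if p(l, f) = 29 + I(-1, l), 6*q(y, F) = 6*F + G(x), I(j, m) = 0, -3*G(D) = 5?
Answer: √1614/3 ≈ 13.392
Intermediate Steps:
G(D) = -5/3 (G(D) = -⅓*5 = -5/3)
q(y, F) = -5/18 + F (q(y, F) = (6*F - 5/3)/6 = (-5/3 + 6*F)/6 = -5/18 + F)
p(l, f) = 29 (p(l, f) = 29 + 0 = 29)
√(-6*q(0, -2)*11 + p(-38, 4 + 1)) = √(-6*(-5/18 - 2)*11 + 29) = √(-6*(-41/18)*11 + 29) = √((41/3)*11 + 29) = √(451/3 + 29) = √(538/3) = √1614/3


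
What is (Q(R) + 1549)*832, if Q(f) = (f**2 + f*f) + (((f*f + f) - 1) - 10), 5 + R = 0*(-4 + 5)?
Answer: 1337856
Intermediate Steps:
R = -5 (R = -5 + 0*(-4 + 5) = -5 + 0*1 = -5 + 0 = -5)
Q(f) = -11 + f + 3*f**2 (Q(f) = (f**2 + f**2) + (((f**2 + f) - 1) - 10) = 2*f**2 + (((f + f**2) - 1) - 10) = 2*f**2 + ((-1 + f + f**2) - 10) = 2*f**2 + (-11 + f + f**2) = -11 + f + 3*f**2)
(Q(R) + 1549)*832 = ((-11 - 5 + 3*(-5)**2) + 1549)*832 = ((-11 - 5 + 3*25) + 1549)*832 = ((-11 - 5 + 75) + 1549)*832 = (59 + 1549)*832 = 1608*832 = 1337856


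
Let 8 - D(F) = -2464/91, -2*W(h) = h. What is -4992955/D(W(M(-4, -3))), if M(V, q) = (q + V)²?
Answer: -64908415/456 ≈ -1.4234e+5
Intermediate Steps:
M(V, q) = (V + q)²
W(h) = -h/2
D(F) = 456/13 (D(F) = 8 - (-2464)/91 = 8 - 1*(-352/13) = 8 + 352/13 = 456/13)
-4992955/D(W(M(-4, -3))) = -4992955/456/13 = -4992955*13/456 = -64908415/456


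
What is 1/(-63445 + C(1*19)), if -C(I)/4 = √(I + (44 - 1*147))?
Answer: I/(-63445*I + 8*√21) ≈ -1.5762e-5 + 9.1076e-9*I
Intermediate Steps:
C(I) = -4*√(-103 + I) (C(I) = -4*√(I + (44 - 1*147)) = -4*√(I + (44 - 147)) = -4*√(I - 103) = -4*√(-103 + I))
1/(-63445 + C(1*19)) = 1/(-63445 - 4*√(-103 + 1*19)) = 1/(-63445 - 4*√(-103 + 19)) = 1/(-63445 - 8*I*√21)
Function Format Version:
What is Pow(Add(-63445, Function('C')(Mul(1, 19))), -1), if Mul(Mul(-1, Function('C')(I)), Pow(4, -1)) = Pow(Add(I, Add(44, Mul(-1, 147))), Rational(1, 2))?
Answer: Mul(I, Pow(Add(Mul(-63445, I), Mul(8, Pow(21, Rational(1, 2)))), -1)) ≈ Add(-1.5762e-5, Mul(9.1076e-9, I))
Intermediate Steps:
Function('C')(I) = Mul(-4, Pow(Add(-103, I), Rational(1, 2))) (Function('C')(I) = Mul(-4, Pow(Add(I, Add(44, Mul(-1, 147))), Rational(1, 2))) = Mul(-4, Pow(Add(I, Add(44, -147)), Rational(1, 2))) = Mul(-4, Pow(Add(I, -103), Rational(1, 2))) = Mul(-4, Pow(Add(-103, I), Rational(1, 2))))
Pow(Add(-63445, Function('C')(Mul(1, 19))), -1) = Pow(Add(-63445, Mul(-4, Pow(Add(-103, Mul(1, 19)), Rational(1, 2)))), -1) = Pow(Add(-63445, Mul(-4, Pow(Add(-103, 19), Rational(1, 2)))), -1) = Pow(Add(-63445, Mul(-4, Pow(-84, Rational(1, 2)))), -1) = Pow(Add(-63445, Mul(-4, Mul(2, I, Pow(21, Rational(1, 2))))), -1) = Pow(Add(-63445, Mul(-8, I, Pow(21, Rational(1, 2)))), -1)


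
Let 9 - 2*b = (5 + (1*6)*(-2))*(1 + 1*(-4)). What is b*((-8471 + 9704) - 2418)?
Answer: 7110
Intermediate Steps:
b = -6 (b = 9/2 - (5 + (1*6)*(-2))*(1 + 1*(-4))/2 = 9/2 - (5 + 6*(-2))*(1 - 4)/2 = 9/2 - (5 - 12)*(-3)/2 = 9/2 - (-7)*(-3)/2 = 9/2 - 1/2*21 = 9/2 - 21/2 = -6)
b*((-8471 + 9704) - 2418) = -6*((-8471 + 9704) - 2418) = -6*(1233 - 2418) = -6*(-1185) = 7110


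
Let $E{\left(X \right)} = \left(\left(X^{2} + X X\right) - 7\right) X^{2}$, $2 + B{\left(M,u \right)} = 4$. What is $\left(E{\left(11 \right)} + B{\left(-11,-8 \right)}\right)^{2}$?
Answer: $808662969$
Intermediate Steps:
$B{\left(M,u \right)} = 2$ ($B{\left(M,u \right)} = -2 + 4 = 2$)
$E{\left(X \right)} = X^{2} \left(-7 + 2 X^{2}\right)$ ($E{\left(X \right)} = \left(\left(X^{2} + X^{2}\right) - 7\right) X^{2} = \left(2 X^{2} - 7\right) X^{2} = \left(-7 + 2 X^{2}\right) X^{2} = X^{2} \left(-7 + 2 X^{2}\right)$)
$\left(E{\left(11 \right)} + B{\left(-11,-8 \right)}\right)^{2} = \left(11^{2} \left(-7 + 2 \cdot 11^{2}\right) + 2\right)^{2} = \left(121 \left(-7 + 2 \cdot 121\right) + 2\right)^{2} = \left(121 \left(-7 + 242\right) + 2\right)^{2} = \left(121 \cdot 235 + 2\right)^{2} = \left(28435 + 2\right)^{2} = 28437^{2} = 808662969$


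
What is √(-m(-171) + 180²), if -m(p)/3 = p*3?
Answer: 9*√381 ≈ 175.67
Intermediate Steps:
m(p) = -9*p (m(p) = -3*p*3 = -9*p)
√(-m(-171) + 180²) = √(-(-9)*(-171) + 180²) = √(-1*1539 + 32400) = √(-1539 + 32400) = √30861 = 9*√381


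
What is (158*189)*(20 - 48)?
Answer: -836136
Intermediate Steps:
(158*189)*(20 - 48) = 29862*(-28) = -836136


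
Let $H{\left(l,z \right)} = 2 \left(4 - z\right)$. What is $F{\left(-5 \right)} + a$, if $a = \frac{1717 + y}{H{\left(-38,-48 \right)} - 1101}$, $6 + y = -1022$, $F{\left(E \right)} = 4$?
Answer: $\frac{3299}{997} \approx 3.3089$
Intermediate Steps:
$H{\left(l,z \right)} = 8 - 2 z$
$y = -1028$ ($y = -6 - 1022 = -1028$)
$a = - \frac{689}{997}$ ($a = \frac{1717 - 1028}{\left(8 - -96\right) - 1101} = \frac{689}{\left(8 + 96\right) - 1101} = \frac{689}{104 - 1101} = \frac{689}{-997} = 689 \left(- \frac{1}{997}\right) = - \frac{689}{997} \approx -0.69107$)
$F{\left(-5 \right)} + a = 4 - \frac{689}{997} = \frac{3299}{997}$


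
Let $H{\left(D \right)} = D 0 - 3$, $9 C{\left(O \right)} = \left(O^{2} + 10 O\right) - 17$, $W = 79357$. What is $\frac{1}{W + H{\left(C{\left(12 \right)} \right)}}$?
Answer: $\frac{1}{79354} \approx 1.2602 \cdot 10^{-5}$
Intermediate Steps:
$C{\left(O \right)} = - \frac{17}{9} + \frac{O^{2}}{9} + \frac{10 O}{9}$ ($C{\left(O \right)} = \frac{\left(O^{2} + 10 O\right) - 17}{9} = \frac{-17 + O^{2} + 10 O}{9} = - \frac{17}{9} + \frac{O^{2}}{9} + \frac{10 O}{9}$)
$H{\left(D \right)} = -3$ ($H{\left(D \right)} = 0 - 3 = -3$)
$\frac{1}{W + H{\left(C{\left(12 \right)} \right)}} = \frac{1}{79357 - 3} = \frac{1}{79354}$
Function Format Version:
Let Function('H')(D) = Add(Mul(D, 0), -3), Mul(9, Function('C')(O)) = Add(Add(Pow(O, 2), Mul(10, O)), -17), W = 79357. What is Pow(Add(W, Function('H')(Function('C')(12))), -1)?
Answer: Rational(1, 79354) ≈ 1.2602e-5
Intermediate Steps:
Function('C')(O) = Add(Rational(-17, 9), Mul(Rational(1, 9), Pow(O, 2)), Mul(Rational(10, 9), O)) (Function('C')(O) = Mul(Rational(1, 9), Add(Add(Pow(O, 2), Mul(10, O)), -17)) = Mul(Rational(1, 9), Add(-17, Pow(O, 2), Mul(10, O))) = Add(Rational(-17, 9), Mul(Rational(1, 9), Pow(O, 2)), Mul(Rational(10, 9), O)))
Function('H')(D) = -3 (Function('H')(D) = Add(0, -3) = -3)
Pow(Add(W, Function('H')(Function('C')(12))), -1) = Pow(Add(79357, -3), -1) = Pow(79354, -1) = Rational(1, 79354)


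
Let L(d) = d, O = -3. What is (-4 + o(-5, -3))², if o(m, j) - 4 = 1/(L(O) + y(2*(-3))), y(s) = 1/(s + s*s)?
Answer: 900/7921 ≈ 0.11362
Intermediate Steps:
y(s) = 1/(s + s²)
o(m, j) = 326/89 (o(m, j) = 4 + 1/(-3 + 1/(((2*(-3)))*(1 + 2*(-3)))) = 4 + 1/(-3 + 1/((-6)*(1 - 6))) = 4 + 1/(-3 - ⅙/(-5)) = 4 + 1/(-3 - ⅙*(-⅕)) = 4 + 1/(-3 + 1/30) = 4 + 1/(-89/30) = 4 - 30/89 = 326/89)
(-4 + o(-5, -3))² = (-4 + 326/89)² = (-30/89)² = 900/7921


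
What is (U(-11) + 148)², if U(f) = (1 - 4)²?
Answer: 24649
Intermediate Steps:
U(f) = 9 (U(f) = (-3)² = 9)
(U(-11) + 148)² = (9 + 148)² = 157² = 24649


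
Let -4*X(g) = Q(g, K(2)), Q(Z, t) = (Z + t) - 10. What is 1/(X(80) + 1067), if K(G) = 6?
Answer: 1/1048 ≈ 0.00095420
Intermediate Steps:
Q(Z, t) = -10 + Z + t
X(g) = 1 - g/4 (X(g) = -(-10 + g + 6)/4 = -(-4 + g)/4 = 1 - g/4)
1/(X(80) + 1067) = 1/((1 - ¼*80) + 1067) = 1/((1 - 20) + 1067) = 1/(-19 + 1067) = 1/1048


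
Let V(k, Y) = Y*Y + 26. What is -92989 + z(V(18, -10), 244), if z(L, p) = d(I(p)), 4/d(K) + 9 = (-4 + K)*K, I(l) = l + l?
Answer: -21962420983/236183 ≈ -92989.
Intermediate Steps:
I(l) = 2*l
V(k, Y) = 26 + Y² (V(k, Y) = Y² + 26 = 26 + Y²)
d(K) = 4/(-9 + K*(-4 + K)) (d(K) = 4/(-9 + (-4 + K)*K) = 4/(-9 + K*(-4 + K)))
z(L, p) = 4/(-9 - 8*p + 4*p²) (z(L, p) = 4/(-9 + (2*p)² - 8*p) = 4/(-9 + 4*p² - 8*p) = 4/(-9 - 8*p + 4*p²))
-92989 + z(V(18, -10), 244) = -92989 + 4/(-9 - 8*244 + 4*244²) = -92989 + 4/(-9 - 1952 + 4*59536) = -92989 + 4/(-9 - 1952 + 238144) = -92989 + 4/236183 = -21962420983/236183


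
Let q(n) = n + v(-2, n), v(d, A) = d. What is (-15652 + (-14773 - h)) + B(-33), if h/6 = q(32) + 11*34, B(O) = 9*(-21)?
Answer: -33038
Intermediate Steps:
B(O) = -189
q(n) = -2 + n (q(n) = n - 2 = -2 + n)
h = 2424 (h = 6*((-2 + 32) + 11*34) = 6*(30 + 374) = 6*404 = 2424)
(-15652 + (-14773 - h)) + B(-33) = (-15652 + (-14773 - 1*2424)) - 189 = (-15652 + (-14773 - 2424)) - 189 = (-15652 - 17197) - 189 = -32849 - 189 = -33038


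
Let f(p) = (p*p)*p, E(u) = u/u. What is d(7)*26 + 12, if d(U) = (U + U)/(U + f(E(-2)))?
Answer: 115/2 ≈ 57.500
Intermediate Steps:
E(u) = 1
f(p) = p³ (f(p) = p²*p = p³)
d(U) = 2*U/(1 + U) (d(U) = (U + U)/(U + 1³) = (2*U)/(U + 1) = (2*U)/(1 + U) = 2*U/(1 + U))
d(7)*26 + 12 = (2*7/(1 + 7))*26 + 12 = (2*7/8)*26 + 12 = (2*7*(⅛))*26 + 12 = (7/4)*26 + 12 = 91/2 + 12 = 115/2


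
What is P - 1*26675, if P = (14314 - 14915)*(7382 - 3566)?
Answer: -2320091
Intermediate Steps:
P = -2293416 (P = -601*3816 = -2293416)
P - 1*26675 = -2293416 - 1*26675 = -2293416 - 26675 = -2320091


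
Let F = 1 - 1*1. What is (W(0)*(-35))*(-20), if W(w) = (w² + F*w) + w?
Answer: 0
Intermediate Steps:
F = 0 (F = 1 - 1 = 0)
W(w) = w + w² (W(w) = (w² + 0*w) + w = (w² + 0) + w = w² + w = w + w²)
(W(0)*(-35))*(-20) = ((0*(1 + 0))*(-35))*(-20) = ((0*1)*(-35))*(-20) = (0*(-35))*(-20) = 0*(-20) = 0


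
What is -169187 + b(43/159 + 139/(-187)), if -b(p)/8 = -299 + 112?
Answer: -167691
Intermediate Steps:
b(p) = 1496 (b(p) = -8*(-299 + 112) = -8*(-187) = 1496)
-169187 + b(43/159 + 139/(-187)) = -169187 + 1496 = -167691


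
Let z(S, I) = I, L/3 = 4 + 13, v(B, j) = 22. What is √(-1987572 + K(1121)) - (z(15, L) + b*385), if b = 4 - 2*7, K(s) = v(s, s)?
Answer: 3799 + 5*I*√79502 ≈ 3799.0 + 1409.8*I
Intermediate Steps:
L = 51 (L = 3*(4 + 13) = 3*17 = 51)
K(s) = 22
b = -10 (b = 4 - 14 = -10)
√(-1987572 + K(1121)) - (z(15, L) + b*385) = √(-1987572 + 22) - (51 - 10*385) = √(-1987550) - (51 - 3850) = 5*I*√79502 - 1*(-3799) = 5*I*√79502 + 3799 = 3799 + 5*I*√79502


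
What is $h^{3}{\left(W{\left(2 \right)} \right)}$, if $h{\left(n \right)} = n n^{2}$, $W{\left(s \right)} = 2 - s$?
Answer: $0$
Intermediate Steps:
$h{\left(n \right)} = n^{3}$
$h^{3}{\left(W{\left(2 \right)} \right)} = \left(\left(2 - 2\right)^{3}\right)^{3} = \left(0^{3}\right)^{3} = 0^{3} = 0$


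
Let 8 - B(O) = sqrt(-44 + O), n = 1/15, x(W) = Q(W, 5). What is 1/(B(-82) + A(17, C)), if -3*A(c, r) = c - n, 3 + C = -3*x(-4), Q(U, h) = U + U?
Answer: 2385/133193 + 6075*I*sqrt(14)/266386 ≈ 0.017906 + 0.085329*I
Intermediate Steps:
Q(U, h) = 2*U
x(W) = 2*W
n = 1/15 ≈ 0.066667
C = 21 (C = -3 - 6*(-4) = -3 - 3*(-8) = -3 + 24 = 21)
A(c, r) = 1/45 - c/3 (A(c, r) = -(c - 1*1/15)/3 = -(c - 1/15)/3 = -(-1/15 + c)/3 = 1/45 - c/3)
B(O) = 8 - sqrt(-44 + O)
1/(B(-82) + A(17, C)) = 1/((8 - sqrt(-44 - 82)) + (1/45 - 1/3*17)) = 1/((8 - sqrt(-126)) + (1/45 - 17/3)) = 1/((8 - 3*I*sqrt(14)) - 254/45) = 1/(106/45 - 3*I*sqrt(14))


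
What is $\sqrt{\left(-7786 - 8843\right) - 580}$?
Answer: $i \sqrt{17209} \approx 131.18 i$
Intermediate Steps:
$\sqrt{\left(-7786 - 8843\right) - 580} = \sqrt{-16629 - 580} = \sqrt{-17209} = i \sqrt{17209}$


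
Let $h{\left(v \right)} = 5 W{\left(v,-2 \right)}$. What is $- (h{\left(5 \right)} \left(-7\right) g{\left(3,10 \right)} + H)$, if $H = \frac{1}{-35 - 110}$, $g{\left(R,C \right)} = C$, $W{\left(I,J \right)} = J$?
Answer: $- \frac{101499}{145} \approx -699.99$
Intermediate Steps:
$h{\left(v \right)} = -10$ ($h{\left(v \right)} = 5 \left(-2\right) = -10$)
$H = - \frac{1}{145}$ ($H = \frac{1}{-145} = - \frac{1}{145} \approx -0.0068966$)
$- (h{\left(5 \right)} \left(-7\right) g{\left(3,10 \right)} + H) = - (\left(-10\right) \left(-7\right) 10 - \frac{1}{145}) = - (70 \cdot 10 - \frac{1}{145}) = - (700 - \frac{1}{145}) = \left(-1\right) \frac{101499}{145} = - \frac{101499}{145}$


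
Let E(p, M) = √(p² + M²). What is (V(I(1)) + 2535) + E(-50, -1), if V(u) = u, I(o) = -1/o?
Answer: 2534 + √2501 ≈ 2584.0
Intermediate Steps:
E(p, M) = √(M² + p²)
(V(I(1)) + 2535) + E(-50, -1) = (-1/1 + 2535) + √((-1)² + (-50)²) = (-1*1 + 2535) + √(1 + 2500) = (-1 + 2535) + √2501 = 2534 + √2501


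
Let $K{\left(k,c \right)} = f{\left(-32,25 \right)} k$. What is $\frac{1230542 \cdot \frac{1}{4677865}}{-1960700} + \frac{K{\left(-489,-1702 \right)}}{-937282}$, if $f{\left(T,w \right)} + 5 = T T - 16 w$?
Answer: $\frac{347030921752604207}{1074580914300856375} \approx 0.32295$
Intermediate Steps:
$f{\left(T,w \right)} = -5 + T^{2} - 16 w$ ($f{\left(T,w \right)} = -5 + \left(T T - 16 w\right) = -5 + \left(T^{2} - 16 w\right) = -5 + T^{2} - 16 w$)
$K{\left(k,c \right)} = 619 k$ ($K{\left(k,c \right)} = \left(-5 + \left(-32\right)^{2} - 400\right) k = \left(-5 + 1024 - 400\right) k = 619 k$)
$\frac{1230542 \cdot \frac{1}{4677865}}{-1960700} + \frac{K{\left(-489,-1702 \right)}}{-937282} = \frac{1230542 \cdot \frac{1}{4677865}}{-1960700} + \frac{619 \left(-489\right)}{-937282} = 1230542 \cdot \frac{1}{4677865} \left(- \frac{1}{1960700}\right) - - \frac{302691}{937282} = \frac{1230542}{4677865} \left(- \frac{1}{1960700}\right) + \frac{302691}{937282} = - \frac{615271}{4585944952750} + \frac{302691}{937282} = \frac{347030921752604207}{1074580914300856375}$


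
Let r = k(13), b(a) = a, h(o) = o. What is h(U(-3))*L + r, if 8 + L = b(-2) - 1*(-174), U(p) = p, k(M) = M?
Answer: -479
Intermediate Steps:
r = 13
L = 164 (L = -8 + (-2 - 1*(-174)) = -8 + (-2 + 174) = -8 + 172 = 164)
h(U(-3))*L + r = -3*164 + 13 = -492 + 13 = -479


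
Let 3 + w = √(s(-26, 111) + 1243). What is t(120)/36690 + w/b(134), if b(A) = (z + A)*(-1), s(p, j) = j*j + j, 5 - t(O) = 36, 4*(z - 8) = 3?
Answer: 422579/20949990 - 20*√547/571 ≈ -0.79902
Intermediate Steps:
z = 35/4 (z = 8 + (¼)*3 = 8 + ¾ = 35/4 ≈ 8.7500)
t(O) = -31 (t(O) = 5 - 1*36 = 5 - 36 = -31)
s(p, j) = j + j² (s(p, j) = j² + j = j + j²)
b(A) = -35/4 - A (b(A) = (35/4 + A)*(-1) = -35/4 - A)
w = -3 + 5*√547 (w = -3 + √(111*(1 + 111) + 1243) = -3 + √(111*112 + 1243) = -3 + √(12432 + 1243) = -3 + √13675 = -3 + 5*√547 ≈ 113.94)
t(120)/36690 + w/b(134) = -31/36690 + (-3 + 5*√547)/(-35/4 - 1*134) = -31*1/36690 + (-3 + 5*√547)/(-35/4 - 134) = -31/36690 + (-3 + 5*√547)/(-571/4) = -31/36690 + (-3 + 5*√547)*(-4/571) = -31/36690 + (12/571 - 20*√547/571) = 422579/20949990 - 20*√547/571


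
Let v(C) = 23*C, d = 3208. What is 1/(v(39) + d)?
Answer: 1/4105 ≈ 0.00024361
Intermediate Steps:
1/(v(39) + d) = 1/(23*39 + 3208) = 1/(897 + 3208) = 1/4105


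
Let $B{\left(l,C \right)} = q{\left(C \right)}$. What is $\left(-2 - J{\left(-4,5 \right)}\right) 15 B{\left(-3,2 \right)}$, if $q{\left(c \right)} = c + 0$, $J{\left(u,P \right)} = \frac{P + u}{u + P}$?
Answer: $-90$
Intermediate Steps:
$J{\left(u,P \right)} = 1$ ($J{\left(u,P \right)} = \frac{P + u}{P + u} = 1$)
$q{\left(c \right)} = c$
$B{\left(l,C \right)} = C$
$\left(-2 - J{\left(-4,5 \right)}\right) 15 B{\left(-3,2 \right)} = \left(-2 - 1\right) 15 \cdot 2 = \left(-3\right) 15 \cdot 2 = \left(-45\right) 2 = -90$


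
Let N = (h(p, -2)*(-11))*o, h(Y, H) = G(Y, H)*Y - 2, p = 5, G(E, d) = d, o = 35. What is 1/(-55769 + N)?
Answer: -1/51149 ≈ -1.9551e-5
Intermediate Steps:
h(Y, H) = -2 + H*Y (h(Y, H) = H*Y - 2 = -2 + H*Y)
N = 4620 (N = ((-2 - 2*5)*(-11))*35 = ((-2 - 10)*(-11))*35 = -12*(-11)*35 = 132*35 = 4620)
1/(-55769 + N) = 1/(-55769 + 4620) = 1/(-51149) = -1/51149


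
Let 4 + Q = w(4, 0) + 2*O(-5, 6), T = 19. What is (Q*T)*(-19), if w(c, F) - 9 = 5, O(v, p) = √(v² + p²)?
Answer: -3610 - 722*√61 ≈ -9249.0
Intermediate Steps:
O(v, p) = √(p² + v²)
w(c, F) = 14 (w(c, F) = 9 + 5 = 14)
Q = 10 + 2*√61 (Q = -4 + (14 + 2*√(6² + (-5)²)) = -4 + (14 + 2*√(36 + 25)) = -4 + (14 + 2*√61) = 10 + 2*√61 ≈ 25.620)
(Q*T)*(-19) = ((10 + 2*√61)*19)*(-19) = (190 + 38*√61)*(-19) = -3610 - 722*√61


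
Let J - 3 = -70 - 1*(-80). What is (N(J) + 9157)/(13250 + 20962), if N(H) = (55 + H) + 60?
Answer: 3095/11404 ≈ 0.27140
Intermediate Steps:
J = 13 (J = 3 + (-70 - 1*(-80)) = 3 + (-70 + 80) = 3 + 10 = 13)
N(H) = 115 + H
(N(J) + 9157)/(13250 + 20962) = ((115 + 13) + 9157)/(13250 + 20962) = (128 + 9157)/34212 = 9285*(1/34212) = 3095/11404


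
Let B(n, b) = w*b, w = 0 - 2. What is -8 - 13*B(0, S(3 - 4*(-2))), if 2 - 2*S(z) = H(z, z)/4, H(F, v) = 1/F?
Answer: 779/44 ≈ 17.705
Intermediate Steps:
w = -2
S(z) = 1 - 1/(8*z) (S(z) = 1 - 1/(2*z*4) = 1 - 1/(8*z))
B(n, b) = -2*b
-8 - 13*B(0, S(3 - 4*(-2))) = -8 - (-26)*(-1/8 + (3 - 4*(-2)))/(3 - 4*(-2)) = -8 - (-26)*(-1/8 + (3 + 8))/(3 + 8) = -8 - (-26)*(-1/8 + 11)/11 = -8 - (-26)*(1/11)*(87/8) = -8 - (-26)*87/88 = -8 - 13*(-87/44) = -8 + 1131/44 = 779/44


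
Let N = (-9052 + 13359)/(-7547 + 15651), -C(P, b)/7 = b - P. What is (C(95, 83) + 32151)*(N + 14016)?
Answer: 3661572715185/8104 ≈ 4.5182e+8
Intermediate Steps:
C(P, b) = -7*b + 7*P (C(P, b) = -7*(b - P) = -7*b + 7*P)
N = 4307/8104 ≈ 0.53147
(C(95, 83) + 32151)*(N + 14016) = ((-7*83 + 7*95) + 32151)*(4307/8104 + 14016) = ((-581 + 665) + 32151)*(113589971/8104) = (84 + 32151)*(113589971/8104) = 32235*(113589971/8104) = 3661572715185/8104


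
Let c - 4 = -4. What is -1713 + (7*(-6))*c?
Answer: -1713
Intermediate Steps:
c = 0 (c = 4 - 4 = 0)
-1713 + (7*(-6))*c = -1713 + (7*(-6))*0 = -1713 - 42*0 = -1713 + 0 = -1713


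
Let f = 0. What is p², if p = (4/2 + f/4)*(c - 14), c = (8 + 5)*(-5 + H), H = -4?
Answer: 68644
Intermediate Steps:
c = -117 (c = (8 + 5)*(-5 - 4) = 13*(-9) = -117)
p = -262 (p = (4/2 + 0/4)*(-117 - 14) = (4*(½) + 0*(¼))*(-131) = (2 + 0)*(-131) = 2*(-131) = -262)
p² = (-262)² = 68644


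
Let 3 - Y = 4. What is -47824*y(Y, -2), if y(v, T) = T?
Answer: 95648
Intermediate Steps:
Y = -1 (Y = 3 - 1*4 = 3 - 4 = -1)
-47824*y(Y, -2) = -47824*(-2) = 95648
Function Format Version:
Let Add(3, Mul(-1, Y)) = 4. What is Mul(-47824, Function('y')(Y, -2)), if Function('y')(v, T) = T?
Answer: 95648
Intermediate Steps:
Y = -1 (Y = Add(3, Mul(-1, 4)) = Add(3, -4) = -1)
Mul(-47824, Function('y')(Y, -2)) = Mul(-47824, -2) = 95648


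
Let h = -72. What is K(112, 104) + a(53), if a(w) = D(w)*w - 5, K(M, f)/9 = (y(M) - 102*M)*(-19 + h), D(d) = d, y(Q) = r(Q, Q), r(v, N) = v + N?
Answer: 9175604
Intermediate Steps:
r(v, N) = N + v
y(Q) = 2*Q (y(Q) = Q + Q = 2*Q)
K(M, f) = 81900*M (K(M, f) = 9*((2*M - 102*M)*(-19 - 72)) = 9*(-100*M*(-91)) = 9*(9100*M) = 81900*M)
a(w) = -5 + w**2 (a(w) = w*w - 5 = w**2 - 5 = -5 + w**2)
K(112, 104) + a(53) = 81900*112 + (-5 + 53**2) = 9172800 + (-5 + 2809) = 9172800 + 2804 = 9175604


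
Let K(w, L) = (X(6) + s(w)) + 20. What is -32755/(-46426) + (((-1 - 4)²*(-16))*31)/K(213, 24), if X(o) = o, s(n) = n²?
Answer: 182246165/421501654 ≈ 0.43237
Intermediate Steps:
K(w, L) = 26 + w² (K(w, L) = (6 + w²) + 20 = 26 + w²)
-32755/(-46426) + (((-1 - 4)²*(-16))*31)/K(213, 24) = -32755/(-46426) + (((-1 - 4)²*(-16))*31)/(26 + 213²) = -32755*(-1/46426) + (((-5)²*(-16))*31)/(26 + 45369) = 32755/46426 + ((25*(-16))*31)/45395 = 32755/46426 - 400*31*(1/45395) = 32755/46426 - 12400*1/45395 = 32755/46426 - 2480/9079 = 182246165/421501654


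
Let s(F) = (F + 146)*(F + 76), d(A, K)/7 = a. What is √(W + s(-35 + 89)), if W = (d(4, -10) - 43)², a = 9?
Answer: 20*√66 ≈ 162.48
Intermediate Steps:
d(A, K) = 63 (d(A, K) = 7*9 = 63)
s(F) = (76 + F)*(146 + F) (s(F) = (146 + F)*(76 + F) = (76 + F)*(146 + F))
W = 400 (W = (63 - 43)² = 20² = 400)
√(W + s(-35 + 89)) = √(400 + (11096 + (-35 + 89)² + 222*(-35 + 89))) = √(400 + (11096 + 54² + 222*54)) = √(400 + (11096 + 2916 + 11988)) = √(400 + 26000) = √26400 = 20*√66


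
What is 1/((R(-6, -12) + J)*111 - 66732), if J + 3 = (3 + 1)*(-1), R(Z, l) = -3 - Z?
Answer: -1/67176 ≈ -1.4886e-5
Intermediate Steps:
J = -7 (J = -3 + (3 + 1)*(-1) = -3 + 4*(-1) = -3 - 4 = -7)
1/((R(-6, -12) + J)*111 - 66732) = 1/(((-3 - 1*(-6)) - 7)*111 - 66732) = 1/(((-3 + 6) - 7)*111 - 66732) = 1/((3 - 7)*111 - 66732) = 1/(-4*111 - 66732) = 1/(-444 - 66732) = 1/(-67176) = -1/67176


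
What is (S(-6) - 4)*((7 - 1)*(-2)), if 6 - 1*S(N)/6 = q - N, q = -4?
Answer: -240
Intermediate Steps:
S(N) = 60 + 6*N (S(N) = 36 - 6*(-4 - N) = 36 + (24 + 6*N) = 60 + 6*N)
(S(-6) - 4)*((7 - 1)*(-2)) = ((60 + 6*(-6)) - 4)*((7 - 1)*(-2)) = ((60 - 36) - 4)*(6*(-2)) = (24 - 4)*(-12) = 20*(-12) = -240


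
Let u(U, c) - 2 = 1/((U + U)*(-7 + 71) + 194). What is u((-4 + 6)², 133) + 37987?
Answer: 26820235/706 ≈ 37989.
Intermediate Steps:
u(U, c) = 2 + 1/(194 + 128*U) (u(U, c) = 2 + 1/((U + U)*(-7 + 71) + 194) = 2 + 1/((2*U)*64 + 194) = 2 + 1/(128*U + 194) = 2 + 1/(194 + 128*U))
u((-4 + 6)², 133) + 37987 = (389 + 256*(-4 + 6)²)/(2*(97 + 64*(-4 + 6)²)) + 37987 = (389 + 256*2²)/(2*(97 + 64*2²)) + 37987 = (389 + 256*4)/(2*(97 + 64*4)) + 37987 = (389 + 1024)/(2*(97 + 256)) + 37987 = (½)*1413/353 + 37987 = (½)*(1/353)*1413 + 37987 = 1413/706 + 37987 = 26820235/706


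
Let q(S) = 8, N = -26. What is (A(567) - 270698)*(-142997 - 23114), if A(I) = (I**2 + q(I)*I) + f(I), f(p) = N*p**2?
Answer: 1379283917957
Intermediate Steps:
f(p) = -26*p**2
A(I) = -25*I**2 + 8*I (A(I) = (I**2 + 8*I) - 26*I**2 = -25*I**2 + 8*I)
(A(567) - 270698)*(-142997 - 23114) = (567*(8 - 25*567) - 270698)*(-142997 - 23114) = (567*(8 - 14175) - 270698)*(-166111) = (567*(-14167) - 270698)*(-166111) = (-8032689 - 270698)*(-166111) = -8303387*(-166111) = 1379283917957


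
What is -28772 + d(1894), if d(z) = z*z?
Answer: 3558464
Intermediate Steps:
d(z) = z²
-28772 + d(1894) = -28772 + 1894² = -28772 + 3587236 = 3558464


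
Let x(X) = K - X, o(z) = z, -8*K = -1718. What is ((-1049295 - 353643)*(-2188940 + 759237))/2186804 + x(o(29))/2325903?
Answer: 4665260575698423685/5086293984012 ≈ 9.1722e+5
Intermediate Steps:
K = 859/4 (K = -⅛*(-1718) = 859/4 ≈ 214.75)
x(X) = 859/4 - X
((-1049295 - 353643)*(-2188940 + 759237))/2186804 + x(o(29))/2325903 = ((-1049295 - 353643)*(-2188940 + 759237))/2186804 + (859/4 - 1*29)/2325903 = -1402938*(-1429703)*(1/2186804) + (859/4 - 29)*(1/2325903) = 2005784667414*(1/2186804) + (743/4)*(1/2325903) = 1002892333707/1093402 + 743/9303612 = 4665260575698423685/5086293984012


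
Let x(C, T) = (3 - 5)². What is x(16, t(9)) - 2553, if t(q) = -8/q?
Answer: -2549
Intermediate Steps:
x(C, T) = 4 (x(C, T) = (-2)² = 4)
x(16, t(9)) - 2553 = 4 - 2553 = -2549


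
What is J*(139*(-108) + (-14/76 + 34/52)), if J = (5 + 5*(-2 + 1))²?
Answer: 0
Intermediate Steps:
J = 0 (J = (5 + 5*(-1))² = (5 - 5)² = 0² = 0)
J*(139*(-108) + (-14/76 + 34/52)) = 0*(139*(-108) + (-14/76 + 34/52)) = 0*(-15012 + (-14*1/76 + 34*(1/52))) = 0*(-15012 + (-7/38 + 17/26)) = 0*(-15012 + 116/247) = 0*(-3707848/247) = 0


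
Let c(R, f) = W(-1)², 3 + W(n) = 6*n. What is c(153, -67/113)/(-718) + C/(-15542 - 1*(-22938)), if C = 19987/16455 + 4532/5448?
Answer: -744076996061/6611862841160 ≈ -0.11254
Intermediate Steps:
W(n) = -3 + 6*n
c(R, f) = 81 (c(R, f) = (-3 + 6*(-1))² = (-3 - 6)² = (-9)² = 81)
C = 5096201/2490190 (C = 19987*(1/16455) + 4532*(1/5448) = 19987/16455 + 1133/1362 = 5096201/2490190 ≈ 2.0465)
c(153, -67/113)/(-718) + C/(-15542 - 1*(-22938)) = 81/(-718) + 5096201/(2490190*(-15542 - 1*(-22938))) = 81*(-1/718) + 5096201/(2490190*(-15542 + 22938)) = -81/718 + (5096201/2490190)/7396 = -81/718 + (5096201/2490190)*(1/7396) = -81/718 + 5096201/18417445240 = -744076996061/6611862841160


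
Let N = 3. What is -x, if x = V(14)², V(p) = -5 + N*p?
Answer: -1369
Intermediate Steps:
V(p) = -5 + 3*p
x = 1369 (x = (-5 + 3*14)² = (-5 + 42)² = 37² = 1369)
-x = -1*1369 = -1369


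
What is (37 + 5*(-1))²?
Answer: 1024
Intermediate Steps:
(37 + 5*(-1))² = (37 - 5)² = 32² = 1024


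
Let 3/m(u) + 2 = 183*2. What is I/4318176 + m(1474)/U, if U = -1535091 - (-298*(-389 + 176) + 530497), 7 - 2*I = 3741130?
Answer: -120803757131705/278874487737664 ≈ -0.43318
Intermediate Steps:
I = -3741123/2 (I = 7/2 - ½*3741130 = 7/2 - 1870565 = -3741123/2 ≈ -1.8706e+6)
m(u) = 3/364 (m(u) = 3/(-2 + 183*2) = 3/(-2 + 366) = 3/364)
U = -2129062 (U = -1535091 - (-298*(-213) + 530497) = -1535091 - (63474 + 530497) = -1535091 - 1*593971 = -1535091 - 593971 = -2129062)
I/4318176 + m(1474)/U = -3741123/2/4318176 + (3/364)/(-2129062) = -3741123/2*1/4318176 + (3/364)*(-1/2129062) = -1247041/2878784 - 3/774978568 = -120803757131705/278874487737664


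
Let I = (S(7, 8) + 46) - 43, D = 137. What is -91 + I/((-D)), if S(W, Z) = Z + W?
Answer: -12485/137 ≈ -91.131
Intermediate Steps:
S(W, Z) = W + Z
I = 18 (I = ((7 + 8) + 46) - 43 = (15 + 46) - 43 = 61 - 43 = 18)
-91 + I/((-D)) = -91 + 18/((-1*137)) = -91 + 18/(-137) = -91 + 18*(-1/137) = -91 - 18/137 = -12485/137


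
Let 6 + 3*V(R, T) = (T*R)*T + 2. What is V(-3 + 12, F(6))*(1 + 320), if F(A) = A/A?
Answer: 535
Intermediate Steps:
F(A) = 1
V(R, T) = -4/3 + R*T²/3 (V(R, T) = -2 + ((T*R)*T + 2)/3 = -2 + ((R*T)*T + 2)/3 = -2 + (R*T² + 2)/3 = -2 + (2 + R*T²)/3 = -2 + (⅔ + R*T²/3) = -4/3 + R*T²/3)
V(-3 + 12, F(6))*(1 + 320) = (-4/3 + (⅓)*(-3 + 12)*1²)*(1 + 320) = (-4/3 + (⅓)*9*1)*321 = (-4/3 + 3)*321 = (5/3)*321 = 535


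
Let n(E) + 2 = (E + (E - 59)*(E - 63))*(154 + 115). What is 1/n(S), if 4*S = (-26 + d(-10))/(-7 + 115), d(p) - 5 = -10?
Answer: 186624/187036080221 ≈ 9.9780e-7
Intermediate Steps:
d(p) = -5 (d(p) = 5 - 10 = -5)
S = -31/432 (S = ((-26 - 5)/(-7 + 115))/4 = (-31/108)/4 = (-31*1/108)/4 = (¼)*(-31/108) = -31/432 ≈ -0.071759)
n(E) = -2 + 269*E + 269*(-63 + E)*(-59 + E) (n(E) = -2 + (E + (E - 59)*(E - 63))*(154 + 115) = -2 + (E + (-59 + E)*(-63 + E))*269 = -2 + (E + (-63 + E)*(-59 + E))*269 = -2 + (269*E + 269*(-63 + E)*(-59 + E)) = -2 + 269*E + 269*(-63 + E)*(-59 + E))
1/n(S) = 1/(999871 - 32549*(-31/432) + 269*(-31/432)²) = 1/(999871 + 1009019/432 + 269*(961/186624)) = 1/(999871 + 1009019/432 + 258509/186624) = 1/(187036080221/186624) = 186624/187036080221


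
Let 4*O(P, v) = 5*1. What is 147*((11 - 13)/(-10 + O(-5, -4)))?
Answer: 168/5 ≈ 33.600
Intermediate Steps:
O(P, v) = 5/4 (O(P, v) = (5*1)/4 = (¼)*5 = 5/4)
147*((11 - 13)/(-10 + O(-5, -4))) = 147*((11 - 13)/(-10 + 5/4)) = 147*(-2/(-35/4)) = 147*(-2*(-4/35)) = 147*(8/35) = 168/5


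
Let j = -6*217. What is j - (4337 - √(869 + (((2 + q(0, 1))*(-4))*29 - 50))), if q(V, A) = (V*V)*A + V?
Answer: -5639 + √587 ≈ -5614.8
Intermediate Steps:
q(V, A) = V + A*V² (q(V, A) = V²*A + V = A*V² + V = V + A*V²)
j = -1302
j - (4337 - √(869 + (((2 + q(0, 1))*(-4))*29 - 50))) = -1302 - (4337 - √(869 + (((2 + 0*(1 + 1*0))*(-4))*29 - 50))) = -1302 - (4337 - √(869 + (((2 + 0*(1 + 0))*(-4))*29 - 50))) = -1302 - (4337 - √(869 + (((2 + 0*1)*(-4))*29 - 50))) = -1302 - (4337 - √(869 + (((2 + 0)*(-4))*29 - 50))) = -1302 - (4337 - √(869 + ((2*(-4))*29 - 50))) = -1302 - (4337 - √(869 + (-8*29 - 50))) = -1302 - (4337 - √(869 + (-232 - 50))) = -1302 - (4337 - √(869 - 282)) = -1302 - (4337 - √587) = -1302 + (-4337 + √587) = -5639 + √587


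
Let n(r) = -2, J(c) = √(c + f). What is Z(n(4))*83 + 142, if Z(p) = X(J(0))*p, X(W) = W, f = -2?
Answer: 142 - 166*I*√2 ≈ 142.0 - 234.76*I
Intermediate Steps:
J(c) = √(-2 + c) (J(c) = √(c - 2) = √(-2 + c))
Z(p) = I*p*√2 (Z(p) = √(-2 + 0)*p = √(-2)*p = (I*√2)*p = I*p*√2)
Z(n(4))*83 + 142 = (I*(-2)*√2)*83 + 142 = -2*I*√2*83 + 142 = -166*I*√2 + 142 = 142 - 166*I*√2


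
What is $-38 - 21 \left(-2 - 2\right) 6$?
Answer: $466$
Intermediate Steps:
$-38 - 21 \left(-2 - 2\right) 6 = -38 - 21 \left(\left(-4\right) 6\right) = -38 - -504 = -38 + 504 = 466$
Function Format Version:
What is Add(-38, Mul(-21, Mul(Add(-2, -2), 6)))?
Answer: 466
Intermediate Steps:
Add(-38, Mul(-21, Mul(Add(-2, -2), 6))) = Add(-38, Mul(-21, Mul(-4, 6))) = Add(-38, Mul(-21, -24)) = Add(-38, 504) = 466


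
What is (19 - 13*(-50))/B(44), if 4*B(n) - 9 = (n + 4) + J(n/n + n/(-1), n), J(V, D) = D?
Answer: 2676/101 ≈ 26.495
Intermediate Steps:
B(n) = 13/4 + n/2 (B(n) = 9/4 + ((n + 4) + n)/4 = 9/4 + ((4 + n) + n)/4 = 9/4 + (4 + 2*n)/4 = 9/4 + (1 + n/2) = 13/4 + n/2)
(19 - 13*(-50))/B(44) = (19 - 13*(-50))/(13/4 + (1/2)*44) = (19 + 650)/(13/4 + 22) = 669/(101/4) = 669*(4/101) = 2676/101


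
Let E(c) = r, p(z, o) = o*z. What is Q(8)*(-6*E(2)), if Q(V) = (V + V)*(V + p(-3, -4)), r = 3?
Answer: -5760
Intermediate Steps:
E(c) = 3
Q(V) = 2*V*(12 + V) (Q(V) = (V + V)*(V - 4*(-3)) = (2*V)*(V + 12) = (2*V)*(12 + V) = 2*V*(12 + V))
Q(8)*(-6*E(2)) = (2*8*(12 + 8))*(-6*3) = (2*8*20)*(-18) = 320*(-18) = -5760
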